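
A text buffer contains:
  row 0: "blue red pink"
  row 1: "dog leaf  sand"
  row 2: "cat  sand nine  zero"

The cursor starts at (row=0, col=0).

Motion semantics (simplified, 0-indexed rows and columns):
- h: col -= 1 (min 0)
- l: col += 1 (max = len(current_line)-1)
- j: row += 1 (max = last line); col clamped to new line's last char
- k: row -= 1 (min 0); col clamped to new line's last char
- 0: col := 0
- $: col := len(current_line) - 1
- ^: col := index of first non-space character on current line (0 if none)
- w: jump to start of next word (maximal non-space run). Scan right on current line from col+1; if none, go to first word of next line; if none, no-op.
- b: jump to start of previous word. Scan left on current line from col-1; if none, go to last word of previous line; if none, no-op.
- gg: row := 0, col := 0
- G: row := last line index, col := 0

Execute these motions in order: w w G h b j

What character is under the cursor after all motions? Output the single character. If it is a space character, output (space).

After 1 (w): row=0 col=5 char='r'
After 2 (w): row=0 col=9 char='p'
After 3 (G): row=2 col=0 char='c'
After 4 (h): row=2 col=0 char='c'
After 5 (b): row=1 col=10 char='s'
After 6 (j): row=2 col=10 char='n'

Answer: n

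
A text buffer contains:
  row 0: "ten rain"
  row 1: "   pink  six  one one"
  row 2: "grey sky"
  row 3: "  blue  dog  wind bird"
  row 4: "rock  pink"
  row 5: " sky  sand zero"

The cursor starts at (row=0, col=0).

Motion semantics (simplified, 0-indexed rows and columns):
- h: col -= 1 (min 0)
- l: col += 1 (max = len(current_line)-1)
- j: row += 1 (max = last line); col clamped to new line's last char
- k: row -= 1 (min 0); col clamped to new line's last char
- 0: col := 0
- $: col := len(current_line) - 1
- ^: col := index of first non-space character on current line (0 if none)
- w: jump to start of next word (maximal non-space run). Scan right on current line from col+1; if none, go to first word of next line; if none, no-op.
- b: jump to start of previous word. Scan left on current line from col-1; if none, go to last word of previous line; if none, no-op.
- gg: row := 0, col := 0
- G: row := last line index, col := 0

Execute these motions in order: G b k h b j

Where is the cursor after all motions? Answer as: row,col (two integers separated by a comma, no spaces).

After 1 (G): row=5 col=0 char='_'
After 2 (b): row=4 col=6 char='p'
After 3 (k): row=3 col=6 char='_'
After 4 (h): row=3 col=5 char='e'
After 5 (b): row=3 col=2 char='b'
After 6 (j): row=4 col=2 char='c'

Answer: 4,2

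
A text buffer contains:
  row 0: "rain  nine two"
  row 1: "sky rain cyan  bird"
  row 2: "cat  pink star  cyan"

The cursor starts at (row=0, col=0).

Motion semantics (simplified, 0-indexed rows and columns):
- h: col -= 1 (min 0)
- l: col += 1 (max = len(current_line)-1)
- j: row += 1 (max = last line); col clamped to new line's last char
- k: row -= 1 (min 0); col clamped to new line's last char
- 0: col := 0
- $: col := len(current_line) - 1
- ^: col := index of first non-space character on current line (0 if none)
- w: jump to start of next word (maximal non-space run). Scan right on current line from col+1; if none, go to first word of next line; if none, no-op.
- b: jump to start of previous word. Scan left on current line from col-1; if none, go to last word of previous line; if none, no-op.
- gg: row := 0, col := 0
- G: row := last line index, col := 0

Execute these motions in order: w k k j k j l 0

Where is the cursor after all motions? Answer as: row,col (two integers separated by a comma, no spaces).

Answer: 1,0

Derivation:
After 1 (w): row=0 col=6 char='n'
After 2 (k): row=0 col=6 char='n'
After 3 (k): row=0 col=6 char='n'
After 4 (j): row=1 col=6 char='i'
After 5 (k): row=0 col=6 char='n'
After 6 (j): row=1 col=6 char='i'
After 7 (l): row=1 col=7 char='n'
After 8 (0): row=1 col=0 char='s'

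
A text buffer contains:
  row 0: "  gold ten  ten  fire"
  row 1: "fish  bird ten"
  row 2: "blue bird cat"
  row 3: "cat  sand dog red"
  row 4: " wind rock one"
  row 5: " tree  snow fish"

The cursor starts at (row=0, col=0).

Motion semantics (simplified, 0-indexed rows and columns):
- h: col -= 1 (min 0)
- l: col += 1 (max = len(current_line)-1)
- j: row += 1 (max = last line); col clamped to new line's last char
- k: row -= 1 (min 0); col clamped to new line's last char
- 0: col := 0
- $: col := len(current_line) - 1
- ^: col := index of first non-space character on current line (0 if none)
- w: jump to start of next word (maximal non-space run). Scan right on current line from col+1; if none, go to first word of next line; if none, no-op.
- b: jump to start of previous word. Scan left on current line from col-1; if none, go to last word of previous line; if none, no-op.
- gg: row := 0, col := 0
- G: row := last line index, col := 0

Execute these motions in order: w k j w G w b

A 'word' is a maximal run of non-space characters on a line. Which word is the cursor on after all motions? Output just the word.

Answer: one

Derivation:
After 1 (w): row=0 col=2 char='g'
After 2 (k): row=0 col=2 char='g'
After 3 (j): row=1 col=2 char='s'
After 4 (w): row=1 col=6 char='b'
After 5 (G): row=5 col=0 char='_'
After 6 (w): row=5 col=1 char='t'
After 7 (b): row=4 col=11 char='o'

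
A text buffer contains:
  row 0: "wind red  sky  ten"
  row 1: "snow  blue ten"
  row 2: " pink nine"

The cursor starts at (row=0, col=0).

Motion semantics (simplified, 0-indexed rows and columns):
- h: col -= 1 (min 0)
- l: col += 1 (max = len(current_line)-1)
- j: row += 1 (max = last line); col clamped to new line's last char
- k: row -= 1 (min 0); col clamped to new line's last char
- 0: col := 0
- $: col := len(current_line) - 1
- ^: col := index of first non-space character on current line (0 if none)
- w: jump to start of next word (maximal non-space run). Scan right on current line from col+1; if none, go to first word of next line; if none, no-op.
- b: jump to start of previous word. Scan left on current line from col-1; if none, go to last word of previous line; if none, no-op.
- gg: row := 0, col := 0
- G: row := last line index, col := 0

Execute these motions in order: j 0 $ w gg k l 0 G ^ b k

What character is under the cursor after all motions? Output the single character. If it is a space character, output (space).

Answer: k

Derivation:
After 1 (j): row=1 col=0 char='s'
After 2 (0): row=1 col=0 char='s'
After 3 ($): row=1 col=13 char='n'
After 4 (w): row=2 col=1 char='p'
After 5 (gg): row=0 col=0 char='w'
After 6 (k): row=0 col=0 char='w'
After 7 (l): row=0 col=1 char='i'
After 8 (0): row=0 col=0 char='w'
After 9 (G): row=2 col=0 char='_'
After 10 (^): row=2 col=1 char='p'
After 11 (b): row=1 col=11 char='t'
After 12 (k): row=0 col=11 char='k'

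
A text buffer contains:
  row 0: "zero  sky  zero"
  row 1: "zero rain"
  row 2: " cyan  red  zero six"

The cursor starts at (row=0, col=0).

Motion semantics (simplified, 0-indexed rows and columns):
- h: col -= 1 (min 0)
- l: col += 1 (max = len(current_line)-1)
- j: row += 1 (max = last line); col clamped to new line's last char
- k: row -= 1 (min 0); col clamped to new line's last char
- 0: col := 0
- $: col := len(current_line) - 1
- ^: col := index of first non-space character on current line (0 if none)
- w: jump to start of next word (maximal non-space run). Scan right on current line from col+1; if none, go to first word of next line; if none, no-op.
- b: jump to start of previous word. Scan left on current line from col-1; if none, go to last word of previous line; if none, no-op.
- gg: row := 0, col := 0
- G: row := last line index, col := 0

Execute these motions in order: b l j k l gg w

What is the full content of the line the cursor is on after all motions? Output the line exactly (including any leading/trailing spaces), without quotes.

After 1 (b): row=0 col=0 char='z'
After 2 (l): row=0 col=1 char='e'
After 3 (j): row=1 col=1 char='e'
After 4 (k): row=0 col=1 char='e'
After 5 (l): row=0 col=2 char='r'
After 6 (gg): row=0 col=0 char='z'
After 7 (w): row=0 col=6 char='s'

Answer: zero  sky  zero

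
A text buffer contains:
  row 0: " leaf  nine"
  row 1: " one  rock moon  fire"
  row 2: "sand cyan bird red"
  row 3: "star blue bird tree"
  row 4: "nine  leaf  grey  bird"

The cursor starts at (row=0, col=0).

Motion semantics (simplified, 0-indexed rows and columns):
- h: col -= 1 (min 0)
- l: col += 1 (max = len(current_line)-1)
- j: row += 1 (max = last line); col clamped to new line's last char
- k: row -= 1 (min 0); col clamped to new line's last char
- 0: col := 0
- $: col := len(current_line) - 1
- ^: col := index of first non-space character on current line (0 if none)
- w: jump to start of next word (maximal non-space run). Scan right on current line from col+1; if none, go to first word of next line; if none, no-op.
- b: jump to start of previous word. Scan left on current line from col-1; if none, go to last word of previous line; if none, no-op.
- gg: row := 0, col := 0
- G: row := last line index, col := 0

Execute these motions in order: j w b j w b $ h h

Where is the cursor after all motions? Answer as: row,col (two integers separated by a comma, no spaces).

After 1 (j): row=1 col=0 char='_'
After 2 (w): row=1 col=1 char='o'
After 3 (b): row=0 col=7 char='n'
After 4 (j): row=1 col=7 char='o'
After 5 (w): row=1 col=11 char='m'
After 6 (b): row=1 col=6 char='r'
After 7 ($): row=1 col=20 char='e'
After 8 (h): row=1 col=19 char='r'
After 9 (h): row=1 col=18 char='i'

Answer: 1,18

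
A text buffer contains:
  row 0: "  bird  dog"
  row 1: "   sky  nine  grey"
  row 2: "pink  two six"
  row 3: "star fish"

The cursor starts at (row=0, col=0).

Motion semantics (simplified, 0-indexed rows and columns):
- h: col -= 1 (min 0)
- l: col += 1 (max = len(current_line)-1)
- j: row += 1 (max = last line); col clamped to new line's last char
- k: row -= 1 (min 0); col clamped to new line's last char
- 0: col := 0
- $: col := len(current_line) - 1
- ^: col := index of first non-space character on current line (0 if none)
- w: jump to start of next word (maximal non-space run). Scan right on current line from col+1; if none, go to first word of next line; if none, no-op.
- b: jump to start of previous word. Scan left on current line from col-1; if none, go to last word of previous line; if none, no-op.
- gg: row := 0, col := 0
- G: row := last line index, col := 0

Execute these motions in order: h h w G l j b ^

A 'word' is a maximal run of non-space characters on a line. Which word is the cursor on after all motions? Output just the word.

After 1 (h): row=0 col=0 char='_'
After 2 (h): row=0 col=0 char='_'
After 3 (w): row=0 col=2 char='b'
After 4 (G): row=3 col=0 char='s'
After 5 (l): row=3 col=1 char='t'
After 6 (j): row=3 col=1 char='t'
After 7 (b): row=3 col=0 char='s'
After 8 (^): row=3 col=0 char='s'

Answer: star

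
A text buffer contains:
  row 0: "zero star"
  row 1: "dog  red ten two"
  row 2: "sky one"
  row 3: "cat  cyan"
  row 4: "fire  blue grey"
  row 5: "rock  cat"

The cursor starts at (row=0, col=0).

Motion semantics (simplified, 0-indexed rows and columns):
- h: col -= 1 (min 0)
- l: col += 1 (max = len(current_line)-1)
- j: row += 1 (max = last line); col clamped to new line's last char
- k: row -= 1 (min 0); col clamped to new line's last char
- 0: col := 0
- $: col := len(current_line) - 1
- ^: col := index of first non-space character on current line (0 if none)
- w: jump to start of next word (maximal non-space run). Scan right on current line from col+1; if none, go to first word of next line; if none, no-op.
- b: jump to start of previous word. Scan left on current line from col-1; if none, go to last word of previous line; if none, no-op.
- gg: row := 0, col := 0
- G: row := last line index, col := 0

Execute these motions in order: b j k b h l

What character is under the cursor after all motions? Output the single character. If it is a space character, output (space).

After 1 (b): row=0 col=0 char='z'
After 2 (j): row=1 col=0 char='d'
After 3 (k): row=0 col=0 char='z'
After 4 (b): row=0 col=0 char='z'
After 5 (h): row=0 col=0 char='z'
After 6 (l): row=0 col=1 char='e'

Answer: e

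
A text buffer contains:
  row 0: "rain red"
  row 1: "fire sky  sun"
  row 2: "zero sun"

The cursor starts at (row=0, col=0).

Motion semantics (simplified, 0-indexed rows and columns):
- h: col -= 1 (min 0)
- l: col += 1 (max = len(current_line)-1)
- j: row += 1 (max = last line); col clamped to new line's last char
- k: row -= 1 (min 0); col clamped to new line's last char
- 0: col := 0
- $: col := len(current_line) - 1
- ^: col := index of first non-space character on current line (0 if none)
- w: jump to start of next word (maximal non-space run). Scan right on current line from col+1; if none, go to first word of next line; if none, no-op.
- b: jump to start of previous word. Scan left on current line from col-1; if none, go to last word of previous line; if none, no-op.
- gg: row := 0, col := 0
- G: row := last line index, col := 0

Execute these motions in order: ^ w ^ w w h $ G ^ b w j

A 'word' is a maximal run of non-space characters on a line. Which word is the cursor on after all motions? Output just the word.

Answer: zero

Derivation:
After 1 (^): row=0 col=0 char='r'
After 2 (w): row=0 col=5 char='r'
After 3 (^): row=0 col=0 char='r'
After 4 (w): row=0 col=5 char='r'
After 5 (w): row=1 col=0 char='f'
After 6 (h): row=1 col=0 char='f'
After 7 ($): row=1 col=12 char='n'
After 8 (G): row=2 col=0 char='z'
After 9 (^): row=2 col=0 char='z'
After 10 (b): row=1 col=10 char='s'
After 11 (w): row=2 col=0 char='z'
After 12 (j): row=2 col=0 char='z'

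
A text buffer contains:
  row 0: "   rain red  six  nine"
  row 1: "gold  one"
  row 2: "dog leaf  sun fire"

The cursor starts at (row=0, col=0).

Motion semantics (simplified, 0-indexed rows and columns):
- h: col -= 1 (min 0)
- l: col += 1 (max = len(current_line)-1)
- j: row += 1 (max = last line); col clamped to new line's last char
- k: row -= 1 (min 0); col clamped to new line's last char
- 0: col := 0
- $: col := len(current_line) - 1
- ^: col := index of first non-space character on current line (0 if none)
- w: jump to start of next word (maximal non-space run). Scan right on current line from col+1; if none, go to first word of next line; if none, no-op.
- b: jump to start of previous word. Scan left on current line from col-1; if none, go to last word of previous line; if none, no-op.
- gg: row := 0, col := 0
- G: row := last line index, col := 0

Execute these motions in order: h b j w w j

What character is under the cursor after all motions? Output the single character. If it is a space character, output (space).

After 1 (h): row=0 col=0 char='_'
After 2 (b): row=0 col=0 char='_'
After 3 (j): row=1 col=0 char='g'
After 4 (w): row=1 col=6 char='o'
After 5 (w): row=2 col=0 char='d'
After 6 (j): row=2 col=0 char='d'

Answer: d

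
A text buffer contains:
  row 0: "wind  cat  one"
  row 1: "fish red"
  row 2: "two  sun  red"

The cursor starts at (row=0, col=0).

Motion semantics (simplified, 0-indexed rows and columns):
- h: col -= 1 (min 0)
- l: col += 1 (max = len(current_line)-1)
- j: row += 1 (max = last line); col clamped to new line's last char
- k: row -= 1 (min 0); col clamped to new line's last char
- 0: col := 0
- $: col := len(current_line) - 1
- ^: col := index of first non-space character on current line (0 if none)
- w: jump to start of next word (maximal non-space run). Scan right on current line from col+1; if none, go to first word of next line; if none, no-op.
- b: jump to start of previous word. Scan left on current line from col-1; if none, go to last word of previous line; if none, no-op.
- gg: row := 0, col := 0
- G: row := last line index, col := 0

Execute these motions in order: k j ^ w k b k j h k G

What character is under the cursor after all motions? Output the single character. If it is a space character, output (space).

After 1 (k): row=0 col=0 char='w'
After 2 (j): row=1 col=0 char='f'
After 3 (^): row=1 col=0 char='f'
After 4 (w): row=1 col=5 char='r'
After 5 (k): row=0 col=5 char='_'
After 6 (b): row=0 col=0 char='w'
After 7 (k): row=0 col=0 char='w'
After 8 (j): row=1 col=0 char='f'
After 9 (h): row=1 col=0 char='f'
After 10 (k): row=0 col=0 char='w'
After 11 (G): row=2 col=0 char='t'

Answer: t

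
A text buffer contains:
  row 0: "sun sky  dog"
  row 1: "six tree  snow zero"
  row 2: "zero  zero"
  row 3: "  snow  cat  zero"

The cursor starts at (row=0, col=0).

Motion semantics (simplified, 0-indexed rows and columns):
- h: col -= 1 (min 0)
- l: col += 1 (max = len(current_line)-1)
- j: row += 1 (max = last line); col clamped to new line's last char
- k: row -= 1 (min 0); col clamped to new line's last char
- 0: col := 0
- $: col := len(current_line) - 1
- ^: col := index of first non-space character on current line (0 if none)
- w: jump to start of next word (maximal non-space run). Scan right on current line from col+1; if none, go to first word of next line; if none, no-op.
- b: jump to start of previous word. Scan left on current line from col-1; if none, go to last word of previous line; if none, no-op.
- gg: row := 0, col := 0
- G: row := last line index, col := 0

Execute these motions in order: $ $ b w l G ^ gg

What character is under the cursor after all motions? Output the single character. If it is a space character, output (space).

After 1 ($): row=0 col=11 char='g'
After 2 ($): row=0 col=11 char='g'
After 3 (b): row=0 col=9 char='d'
After 4 (w): row=1 col=0 char='s'
After 5 (l): row=1 col=1 char='i'
After 6 (G): row=3 col=0 char='_'
After 7 (^): row=3 col=2 char='s'
After 8 (gg): row=0 col=0 char='s'

Answer: s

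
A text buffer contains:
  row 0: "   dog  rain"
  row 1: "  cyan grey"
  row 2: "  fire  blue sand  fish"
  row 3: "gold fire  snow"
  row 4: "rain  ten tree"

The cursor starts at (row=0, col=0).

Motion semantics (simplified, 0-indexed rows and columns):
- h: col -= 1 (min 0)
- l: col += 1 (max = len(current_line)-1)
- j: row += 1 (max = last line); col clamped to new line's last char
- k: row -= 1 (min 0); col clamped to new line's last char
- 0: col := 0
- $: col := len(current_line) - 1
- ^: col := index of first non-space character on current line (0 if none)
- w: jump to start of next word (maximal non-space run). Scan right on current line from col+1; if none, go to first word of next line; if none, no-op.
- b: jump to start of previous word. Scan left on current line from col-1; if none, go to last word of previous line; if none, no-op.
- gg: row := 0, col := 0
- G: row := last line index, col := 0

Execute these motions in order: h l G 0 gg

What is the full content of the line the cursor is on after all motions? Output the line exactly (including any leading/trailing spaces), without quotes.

After 1 (h): row=0 col=0 char='_'
After 2 (l): row=0 col=1 char='_'
After 3 (G): row=4 col=0 char='r'
After 4 (0): row=4 col=0 char='r'
After 5 (gg): row=0 col=0 char='_'

Answer:    dog  rain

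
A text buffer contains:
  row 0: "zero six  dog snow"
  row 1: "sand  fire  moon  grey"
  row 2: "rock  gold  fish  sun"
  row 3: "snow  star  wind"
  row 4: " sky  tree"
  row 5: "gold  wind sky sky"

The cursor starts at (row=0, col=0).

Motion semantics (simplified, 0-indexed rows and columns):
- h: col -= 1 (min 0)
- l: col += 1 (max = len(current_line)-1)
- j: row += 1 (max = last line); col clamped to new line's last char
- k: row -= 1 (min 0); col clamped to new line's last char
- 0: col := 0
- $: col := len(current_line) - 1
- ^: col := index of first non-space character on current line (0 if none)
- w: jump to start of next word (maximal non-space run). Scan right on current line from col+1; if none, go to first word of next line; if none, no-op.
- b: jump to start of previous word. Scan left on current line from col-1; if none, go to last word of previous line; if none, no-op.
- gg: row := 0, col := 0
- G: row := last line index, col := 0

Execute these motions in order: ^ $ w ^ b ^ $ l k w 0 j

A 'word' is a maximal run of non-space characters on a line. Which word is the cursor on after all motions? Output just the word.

Answer: rock

Derivation:
After 1 (^): row=0 col=0 char='z'
After 2 ($): row=0 col=17 char='w'
After 3 (w): row=1 col=0 char='s'
After 4 (^): row=1 col=0 char='s'
After 5 (b): row=0 col=14 char='s'
After 6 (^): row=0 col=0 char='z'
After 7 ($): row=0 col=17 char='w'
After 8 (l): row=0 col=17 char='w'
After 9 (k): row=0 col=17 char='w'
After 10 (w): row=1 col=0 char='s'
After 11 (0): row=1 col=0 char='s'
After 12 (j): row=2 col=0 char='r'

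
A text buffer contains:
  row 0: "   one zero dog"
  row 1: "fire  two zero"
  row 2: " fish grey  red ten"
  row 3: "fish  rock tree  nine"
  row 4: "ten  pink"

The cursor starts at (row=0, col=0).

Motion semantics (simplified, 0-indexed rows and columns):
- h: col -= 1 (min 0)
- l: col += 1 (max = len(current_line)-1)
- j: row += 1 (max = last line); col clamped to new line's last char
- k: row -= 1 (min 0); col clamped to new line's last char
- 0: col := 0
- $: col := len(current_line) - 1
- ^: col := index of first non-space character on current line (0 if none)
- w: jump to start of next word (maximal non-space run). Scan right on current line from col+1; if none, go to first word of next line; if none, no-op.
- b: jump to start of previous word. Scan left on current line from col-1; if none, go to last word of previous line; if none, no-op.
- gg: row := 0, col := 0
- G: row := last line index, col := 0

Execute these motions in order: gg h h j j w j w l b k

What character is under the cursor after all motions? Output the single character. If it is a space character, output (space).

After 1 (gg): row=0 col=0 char='_'
After 2 (h): row=0 col=0 char='_'
After 3 (h): row=0 col=0 char='_'
After 4 (j): row=1 col=0 char='f'
After 5 (j): row=2 col=0 char='_'
After 6 (w): row=2 col=1 char='f'
After 7 (j): row=3 col=1 char='i'
After 8 (w): row=3 col=6 char='r'
After 9 (l): row=3 col=7 char='o'
After 10 (b): row=3 col=6 char='r'
After 11 (k): row=2 col=6 char='g'

Answer: g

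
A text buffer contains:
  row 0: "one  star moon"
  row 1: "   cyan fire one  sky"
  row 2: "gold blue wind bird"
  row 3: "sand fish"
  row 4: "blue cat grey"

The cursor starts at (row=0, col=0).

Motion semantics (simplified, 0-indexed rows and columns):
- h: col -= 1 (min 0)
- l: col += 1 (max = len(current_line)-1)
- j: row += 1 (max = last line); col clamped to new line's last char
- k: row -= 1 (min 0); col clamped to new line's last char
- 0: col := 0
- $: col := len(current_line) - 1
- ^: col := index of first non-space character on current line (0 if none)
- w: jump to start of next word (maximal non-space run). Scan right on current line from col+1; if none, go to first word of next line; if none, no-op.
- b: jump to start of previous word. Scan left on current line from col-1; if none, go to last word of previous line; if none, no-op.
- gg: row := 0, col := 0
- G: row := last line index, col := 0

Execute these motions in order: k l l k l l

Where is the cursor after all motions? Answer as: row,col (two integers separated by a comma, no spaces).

Answer: 0,4

Derivation:
After 1 (k): row=0 col=0 char='o'
After 2 (l): row=0 col=1 char='n'
After 3 (l): row=0 col=2 char='e'
After 4 (k): row=0 col=2 char='e'
After 5 (l): row=0 col=3 char='_'
After 6 (l): row=0 col=4 char='_'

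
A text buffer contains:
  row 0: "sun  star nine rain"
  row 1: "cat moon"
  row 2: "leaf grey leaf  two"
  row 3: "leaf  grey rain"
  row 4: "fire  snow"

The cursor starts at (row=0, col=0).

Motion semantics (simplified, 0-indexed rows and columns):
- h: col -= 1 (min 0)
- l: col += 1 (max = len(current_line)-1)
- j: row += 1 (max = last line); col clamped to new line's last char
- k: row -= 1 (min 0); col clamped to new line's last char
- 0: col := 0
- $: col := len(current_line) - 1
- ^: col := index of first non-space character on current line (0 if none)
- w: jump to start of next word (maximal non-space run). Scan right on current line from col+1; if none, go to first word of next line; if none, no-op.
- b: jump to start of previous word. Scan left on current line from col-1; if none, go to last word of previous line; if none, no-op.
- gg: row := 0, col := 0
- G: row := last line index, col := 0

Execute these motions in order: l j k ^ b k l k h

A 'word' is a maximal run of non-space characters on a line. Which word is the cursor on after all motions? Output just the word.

After 1 (l): row=0 col=1 char='u'
After 2 (j): row=1 col=1 char='a'
After 3 (k): row=0 col=1 char='u'
After 4 (^): row=0 col=0 char='s'
After 5 (b): row=0 col=0 char='s'
After 6 (k): row=0 col=0 char='s'
After 7 (l): row=0 col=1 char='u'
After 8 (k): row=0 col=1 char='u'
After 9 (h): row=0 col=0 char='s'

Answer: sun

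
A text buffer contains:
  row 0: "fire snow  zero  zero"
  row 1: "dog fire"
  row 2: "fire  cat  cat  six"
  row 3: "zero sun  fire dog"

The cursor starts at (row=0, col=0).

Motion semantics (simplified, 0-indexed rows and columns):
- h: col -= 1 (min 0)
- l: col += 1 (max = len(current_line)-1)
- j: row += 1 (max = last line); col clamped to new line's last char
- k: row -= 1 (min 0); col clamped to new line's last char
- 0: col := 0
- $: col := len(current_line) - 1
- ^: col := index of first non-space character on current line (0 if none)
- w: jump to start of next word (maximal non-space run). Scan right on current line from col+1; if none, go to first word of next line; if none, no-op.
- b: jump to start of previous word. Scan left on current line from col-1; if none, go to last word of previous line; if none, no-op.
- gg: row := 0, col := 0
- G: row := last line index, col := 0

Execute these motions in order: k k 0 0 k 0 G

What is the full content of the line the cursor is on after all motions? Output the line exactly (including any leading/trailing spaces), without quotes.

After 1 (k): row=0 col=0 char='f'
After 2 (k): row=0 col=0 char='f'
After 3 (0): row=0 col=0 char='f'
After 4 (0): row=0 col=0 char='f'
After 5 (k): row=0 col=0 char='f'
After 6 (0): row=0 col=0 char='f'
After 7 (G): row=3 col=0 char='z'

Answer: zero sun  fire dog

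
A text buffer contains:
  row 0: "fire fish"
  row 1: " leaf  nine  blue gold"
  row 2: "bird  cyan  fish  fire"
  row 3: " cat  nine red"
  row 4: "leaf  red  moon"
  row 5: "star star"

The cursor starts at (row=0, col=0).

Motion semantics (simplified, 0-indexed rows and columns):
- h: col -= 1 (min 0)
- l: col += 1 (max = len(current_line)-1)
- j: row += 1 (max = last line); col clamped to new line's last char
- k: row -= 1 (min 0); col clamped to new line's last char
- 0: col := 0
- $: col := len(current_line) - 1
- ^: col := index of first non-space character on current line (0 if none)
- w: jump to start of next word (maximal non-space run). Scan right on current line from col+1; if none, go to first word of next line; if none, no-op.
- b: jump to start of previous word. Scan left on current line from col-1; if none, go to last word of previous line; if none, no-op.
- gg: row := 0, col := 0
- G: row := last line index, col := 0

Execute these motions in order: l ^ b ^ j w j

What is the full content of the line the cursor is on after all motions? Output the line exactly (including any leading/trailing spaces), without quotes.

After 1 (l): row=0 col=1 char='i'
After 2 (^): row=0 col=0 char='f'
After 3 (b): row=0 col=0 char='f'
After 4 (^): row=0 col=0 char='f'
After 5 (j): row=1 col=0 char='_'
After 6 (w): row=1 col=1 char='l'
After 7 (j): row=2 col=1 char='i'

Answer: bird  cyan  fish  fire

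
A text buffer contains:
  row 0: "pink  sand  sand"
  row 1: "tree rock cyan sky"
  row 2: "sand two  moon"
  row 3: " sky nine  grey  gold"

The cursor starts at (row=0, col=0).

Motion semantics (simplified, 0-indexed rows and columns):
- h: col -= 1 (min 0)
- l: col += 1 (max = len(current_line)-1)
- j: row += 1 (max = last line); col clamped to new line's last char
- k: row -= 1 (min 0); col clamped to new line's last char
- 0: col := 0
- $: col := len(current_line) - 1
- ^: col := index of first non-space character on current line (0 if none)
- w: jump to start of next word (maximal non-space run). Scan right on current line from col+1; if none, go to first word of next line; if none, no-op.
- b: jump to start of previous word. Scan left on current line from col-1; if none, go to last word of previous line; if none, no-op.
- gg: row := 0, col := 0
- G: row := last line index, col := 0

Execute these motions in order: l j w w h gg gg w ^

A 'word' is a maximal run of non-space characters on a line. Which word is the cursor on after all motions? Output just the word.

Answer: pink

Derivation:
After 1 (l): row=0 col=1 char='i'
After 2 (j): row=1 col=1 char='r'
After 3 (w): row=1 col=5 char='r'
After 4 (w): row=1 col=10 char='c'
After 5 (h): row=1 col=9 char='_'
After 6 (gg): row=0 col=0 char='p'
After 7 (gg): row=0 col=0 char='p'
After 8 (w): row=0 col=6 char='s'
After 9 (^): row=0 col=0 char='p'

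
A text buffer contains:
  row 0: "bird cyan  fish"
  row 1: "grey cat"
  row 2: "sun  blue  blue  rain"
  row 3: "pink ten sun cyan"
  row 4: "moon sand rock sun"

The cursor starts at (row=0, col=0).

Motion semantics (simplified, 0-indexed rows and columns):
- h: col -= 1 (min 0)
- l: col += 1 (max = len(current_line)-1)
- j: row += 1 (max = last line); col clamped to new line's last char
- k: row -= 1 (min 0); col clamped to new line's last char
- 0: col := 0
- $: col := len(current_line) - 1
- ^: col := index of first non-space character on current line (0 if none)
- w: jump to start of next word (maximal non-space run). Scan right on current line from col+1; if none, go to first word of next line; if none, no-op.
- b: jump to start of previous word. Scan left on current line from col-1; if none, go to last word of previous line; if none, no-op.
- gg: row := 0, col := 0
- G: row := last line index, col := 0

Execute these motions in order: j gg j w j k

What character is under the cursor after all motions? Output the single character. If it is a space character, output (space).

Answer: c

Derivation:
After 1 (j): row=1 col=0 char='g'
After 2 (gg): row=0 col=0 char='b'
After 3 (j): row=1 col=0 char='g'
After 4 (w): row=1 col=5 char='c'
After 5 (j): row=2 col=5 char='b'
After 6 (k): row=1 col=5 char='c'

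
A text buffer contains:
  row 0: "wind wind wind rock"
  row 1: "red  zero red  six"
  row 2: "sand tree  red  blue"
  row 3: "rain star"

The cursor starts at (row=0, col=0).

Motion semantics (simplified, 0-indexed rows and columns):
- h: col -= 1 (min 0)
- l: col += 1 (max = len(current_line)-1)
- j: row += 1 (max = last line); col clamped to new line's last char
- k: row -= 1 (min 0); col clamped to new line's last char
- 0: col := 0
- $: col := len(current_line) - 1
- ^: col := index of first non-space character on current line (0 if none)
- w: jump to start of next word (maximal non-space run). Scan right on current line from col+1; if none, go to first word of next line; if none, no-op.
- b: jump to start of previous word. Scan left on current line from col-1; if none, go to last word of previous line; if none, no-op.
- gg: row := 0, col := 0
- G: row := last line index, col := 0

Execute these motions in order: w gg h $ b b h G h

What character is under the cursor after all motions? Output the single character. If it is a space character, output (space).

Answer: r

Derivation:
After 1 (w): row=0 col=5 char='w'
After 2 (gg): row=0 col=0 char='w'
After 3 (h): row=0 col=0 char='w'
After 4 ($): row=0 col=18 char='k'
After 5 (b): row=0 col=15 char='r'
After 6 (b): row=0 col=10 char='w'
After 7 (h): row=0 col=9 char='_'
After 8 (G): row=3 col=0 char='r'
After 9 (h): row=3 col=0 char='r'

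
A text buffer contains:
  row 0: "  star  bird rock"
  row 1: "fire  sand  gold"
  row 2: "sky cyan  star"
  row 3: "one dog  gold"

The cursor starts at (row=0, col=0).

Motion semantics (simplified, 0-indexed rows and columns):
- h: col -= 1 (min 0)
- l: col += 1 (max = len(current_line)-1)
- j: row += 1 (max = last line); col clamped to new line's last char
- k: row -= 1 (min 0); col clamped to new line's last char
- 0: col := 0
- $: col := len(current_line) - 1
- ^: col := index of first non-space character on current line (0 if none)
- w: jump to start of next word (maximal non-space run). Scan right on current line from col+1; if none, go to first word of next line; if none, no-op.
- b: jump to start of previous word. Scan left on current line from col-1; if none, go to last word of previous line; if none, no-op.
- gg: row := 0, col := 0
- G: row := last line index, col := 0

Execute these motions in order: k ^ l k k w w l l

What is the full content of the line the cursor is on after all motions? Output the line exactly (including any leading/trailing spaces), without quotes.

After 1 (k): row=0 col=0 char='_'
After 2 (^): row=0 col=2 char='s'
After 3 (l): row=0 col=3 char='t'
After 4 (k): row=0 col=3 char='t'
After 5 (k): row=0 col=3 char='t'
After 6 (w): row=0 col=8 char='b'
After 7 (w): row=0 col=13 char='r'
After 8 (l): row=0 col=14 char='o'
After 9 (l): row=0 col=15 char='c'

Answer:   star  bird rock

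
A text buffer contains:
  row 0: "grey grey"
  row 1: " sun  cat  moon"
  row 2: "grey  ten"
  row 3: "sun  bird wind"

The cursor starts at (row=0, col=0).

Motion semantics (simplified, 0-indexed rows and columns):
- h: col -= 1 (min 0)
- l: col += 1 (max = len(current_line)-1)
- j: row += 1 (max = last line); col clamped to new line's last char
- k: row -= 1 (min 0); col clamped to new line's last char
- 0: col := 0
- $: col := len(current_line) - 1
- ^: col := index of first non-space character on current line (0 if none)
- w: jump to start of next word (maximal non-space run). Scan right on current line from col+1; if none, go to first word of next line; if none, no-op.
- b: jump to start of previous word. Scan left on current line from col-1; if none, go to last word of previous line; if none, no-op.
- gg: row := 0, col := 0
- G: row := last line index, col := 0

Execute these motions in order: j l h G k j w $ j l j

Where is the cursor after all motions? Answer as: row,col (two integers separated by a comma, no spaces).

Answer: 3,13

Derivation:
After 1 (j): row=1 col=0 char='_'
After 2 (l): row=1 col=1 char='s'
After 3 (h): row=1 col=0 char='_'
After 4 (G): row=3 col=0 char='s'
After 5 (k): row=2 col=0 char='g'
After 6 (j): row=3 col=0 char='s'
After 7 (w): row=3 col=5 char='b'
After 8 ($): row=3 col=13 char='d'
After 9 (j): row=3 col=13 char='d'
After 10 (l): row=3 col=13 char='d'
After 11 (j): row=3 col=13 char='d'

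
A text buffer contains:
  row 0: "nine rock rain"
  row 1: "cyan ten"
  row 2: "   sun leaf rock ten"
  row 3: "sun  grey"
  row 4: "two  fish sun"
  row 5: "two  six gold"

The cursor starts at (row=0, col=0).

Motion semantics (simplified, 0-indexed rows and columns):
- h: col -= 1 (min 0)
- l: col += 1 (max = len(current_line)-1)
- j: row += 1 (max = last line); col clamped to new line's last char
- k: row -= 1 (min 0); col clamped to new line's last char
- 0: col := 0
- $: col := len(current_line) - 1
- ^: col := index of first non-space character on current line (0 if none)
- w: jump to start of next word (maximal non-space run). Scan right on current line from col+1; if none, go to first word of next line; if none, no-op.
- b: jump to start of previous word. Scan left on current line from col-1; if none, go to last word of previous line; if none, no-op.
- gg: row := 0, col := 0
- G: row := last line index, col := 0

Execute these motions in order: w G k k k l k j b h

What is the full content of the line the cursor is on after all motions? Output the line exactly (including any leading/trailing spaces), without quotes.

Answer: cyan ten

Derivation:
After 1 (w): row=0 col=5 char='r'
After 2 (G): row=5 col=0 char='t'
After 3 (k): row=4 col=0 char='t'
After 4 (k): row=3 col=0 char='s'
After 5 (k): row=2 col=0 char='_'
After 6 (l): row=2 col=1 char='_'
After 7 (k): row=1 col=1 char='y'
After 8 (j): row=2 col=1 char='_'
After 9 (b): row=1 col=5 char='t'
After 10 (h): row=1 col=4 char='_'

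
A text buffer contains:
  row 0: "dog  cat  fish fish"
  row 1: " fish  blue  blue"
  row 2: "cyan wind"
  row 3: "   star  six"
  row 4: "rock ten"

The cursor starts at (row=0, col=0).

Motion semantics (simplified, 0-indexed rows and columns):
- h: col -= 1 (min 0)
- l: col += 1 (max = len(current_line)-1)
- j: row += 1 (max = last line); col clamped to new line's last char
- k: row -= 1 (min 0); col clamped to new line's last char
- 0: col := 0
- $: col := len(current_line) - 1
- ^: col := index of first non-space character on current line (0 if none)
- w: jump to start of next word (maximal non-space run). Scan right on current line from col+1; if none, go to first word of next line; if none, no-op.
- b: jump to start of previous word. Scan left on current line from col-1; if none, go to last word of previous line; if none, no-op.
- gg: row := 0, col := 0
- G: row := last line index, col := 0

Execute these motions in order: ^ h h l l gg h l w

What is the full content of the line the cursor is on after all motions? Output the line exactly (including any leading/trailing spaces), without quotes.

Answer: dog  cat  fish fish

Derivation:
After 1 (^): row=0 col=0 char='d'
After 2 (h): row=0 col=0 char='d'
After 3 (h): row=0 col=0 char='d'
After 4 (l): row=0 col=1 char='o'
After 5 (l): row=0 col=2 char='g'
After 6 (gg): row=0 col=0 char='d'
After 7 (h): row=0 col=0 char='d'
After 8 (l): row=0 col=1 char='o'
After 9 (w): row=0 col=5 char='c'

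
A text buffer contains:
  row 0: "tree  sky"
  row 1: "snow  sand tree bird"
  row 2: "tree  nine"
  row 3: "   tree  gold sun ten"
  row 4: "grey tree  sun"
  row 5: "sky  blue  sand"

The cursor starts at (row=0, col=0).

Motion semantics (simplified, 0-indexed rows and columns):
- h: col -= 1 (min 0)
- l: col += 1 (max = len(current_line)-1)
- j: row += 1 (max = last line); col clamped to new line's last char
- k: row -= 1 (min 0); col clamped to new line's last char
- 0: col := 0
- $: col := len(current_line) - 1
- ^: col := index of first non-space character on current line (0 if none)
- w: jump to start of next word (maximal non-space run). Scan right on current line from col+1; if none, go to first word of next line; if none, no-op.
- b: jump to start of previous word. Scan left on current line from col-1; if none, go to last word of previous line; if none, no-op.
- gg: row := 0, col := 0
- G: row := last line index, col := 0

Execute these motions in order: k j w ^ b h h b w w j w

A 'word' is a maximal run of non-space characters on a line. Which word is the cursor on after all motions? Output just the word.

After 1 (k): row=0 col=0 char='t'
After 2 (j): row=1 col=0 char='s'
After 3 (w): row=1 col=6 char='s'
After 4 (^): row=1 col=0 char='s'
After 5 (b): row=0 col=6 char='s'
After 6 (h): row=0 col=5 char='_'
After 7 (h): row=0 col=4 char='_'
After 8 (b): row=0 col=0 char='t'
After 9 (w): row=0 col=6 char='s'
After 10 (w): row=1 col=0 char='s'
After 11 (j): row=2 col=0 char='t'
After 12 (w): row=2 col=6 char='n'

Answer: nine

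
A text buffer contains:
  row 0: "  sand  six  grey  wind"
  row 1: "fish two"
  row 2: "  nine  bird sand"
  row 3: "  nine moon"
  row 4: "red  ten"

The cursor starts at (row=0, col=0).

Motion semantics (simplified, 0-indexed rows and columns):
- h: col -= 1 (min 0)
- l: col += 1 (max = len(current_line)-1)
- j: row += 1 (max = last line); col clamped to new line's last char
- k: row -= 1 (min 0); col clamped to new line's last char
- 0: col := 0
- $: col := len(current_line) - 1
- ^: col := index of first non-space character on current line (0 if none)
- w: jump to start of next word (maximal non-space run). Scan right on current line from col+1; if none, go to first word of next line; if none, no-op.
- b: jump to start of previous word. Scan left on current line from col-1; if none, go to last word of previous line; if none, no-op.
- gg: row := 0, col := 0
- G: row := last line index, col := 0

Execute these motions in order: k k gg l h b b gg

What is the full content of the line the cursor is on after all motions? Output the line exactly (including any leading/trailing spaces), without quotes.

Answer:   sand  six  grey  wind

Derivation:
After 1 (k): row=0 col=0 char='_'
After 2 (k): row=0 col=0 char='_'
After 3 (gg): row=0 col=0 char='_'
After 4 (l): row=0 col=1 char='_'
After 5 (h): row=0 col=0 char='_'
After 6 (b): row=0 col=0 char='_'
After 7 (b): row=0 col=0 char='_'
After 8 (gg): row=0 col=0 char='_'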